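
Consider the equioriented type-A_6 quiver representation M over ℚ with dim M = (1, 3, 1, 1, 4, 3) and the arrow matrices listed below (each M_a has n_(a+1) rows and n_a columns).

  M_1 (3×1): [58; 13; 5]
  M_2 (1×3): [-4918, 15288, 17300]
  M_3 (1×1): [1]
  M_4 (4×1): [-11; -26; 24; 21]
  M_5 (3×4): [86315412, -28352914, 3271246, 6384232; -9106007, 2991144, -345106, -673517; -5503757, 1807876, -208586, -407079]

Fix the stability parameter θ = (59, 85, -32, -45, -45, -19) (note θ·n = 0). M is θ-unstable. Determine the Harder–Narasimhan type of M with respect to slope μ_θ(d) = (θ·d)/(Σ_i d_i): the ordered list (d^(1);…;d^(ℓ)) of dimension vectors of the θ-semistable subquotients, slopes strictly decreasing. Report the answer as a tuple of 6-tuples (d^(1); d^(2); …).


Via rank(M_{q-1}∘⋯∘M_p): M ≅ I[1,2], I[2,2], I[2,6], I[5,5]^2, I[5,6], I[6,6].
μ_θ-semistable layers: μ^(1)=85; μ^(2)=59; μ^(3)=-56/5; μ^(4)=-19; μ^(5)=-45

((0, 2, 0, 0, 0, 0); (1, 0, 0, 0, 0, 0); (0, 1, 1, 1, 1, 1); (0, 0, 0, 0, 0, 2); (0, 0, 0, 0, 3, 0))


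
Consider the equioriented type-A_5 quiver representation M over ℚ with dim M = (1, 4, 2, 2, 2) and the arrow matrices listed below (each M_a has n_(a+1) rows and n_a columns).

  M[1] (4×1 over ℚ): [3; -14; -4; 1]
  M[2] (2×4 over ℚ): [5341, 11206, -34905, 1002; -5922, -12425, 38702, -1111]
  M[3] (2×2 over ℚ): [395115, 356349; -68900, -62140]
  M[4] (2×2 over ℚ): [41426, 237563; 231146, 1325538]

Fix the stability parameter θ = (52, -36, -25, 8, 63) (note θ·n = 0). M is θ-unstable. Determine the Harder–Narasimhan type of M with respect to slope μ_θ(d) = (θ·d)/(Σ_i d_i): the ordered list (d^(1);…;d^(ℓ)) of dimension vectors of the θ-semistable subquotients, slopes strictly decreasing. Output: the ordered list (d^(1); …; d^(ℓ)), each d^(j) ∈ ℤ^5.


Interval decomposition of M: I[1,3], I[2,2]^2, I[2,5], I[4,5].
HN type (ℓ=5): μ^(1)=63; μ^(2)=8; μ^(3)=-3; μ^(4)=-25; μ^(5)=-36

((0, 0, 0, 0, 2); (0, 0, 0, 2, 0); (1, 1, 1, 0, 0); (0, 0, 1, 0, 0); (0, 3, 0, 0, 0))


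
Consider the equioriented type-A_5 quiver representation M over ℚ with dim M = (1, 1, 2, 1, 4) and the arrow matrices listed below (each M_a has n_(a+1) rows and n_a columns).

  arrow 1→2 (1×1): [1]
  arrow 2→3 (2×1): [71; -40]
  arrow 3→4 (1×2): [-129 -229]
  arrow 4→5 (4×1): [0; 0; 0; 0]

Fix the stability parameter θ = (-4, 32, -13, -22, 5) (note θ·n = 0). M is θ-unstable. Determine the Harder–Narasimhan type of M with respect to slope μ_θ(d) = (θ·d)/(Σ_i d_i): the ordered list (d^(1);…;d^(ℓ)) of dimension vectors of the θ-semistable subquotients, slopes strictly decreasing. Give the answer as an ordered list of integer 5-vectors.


Barcode: M ≅ I[1,4], I[3,3], I[5,5]^4. HN layers by μ_θ (4 steps, strictly decreasing):
  μ^(1)=5; μ^(2)=-1; μ^(3)=-4; μ^(4)=-13

((0, 0, 0, 0, 4); (0, 1, 1, 1, 0); (1, 0, 0, 0, 0); (0, 0, 1, 0, 0))


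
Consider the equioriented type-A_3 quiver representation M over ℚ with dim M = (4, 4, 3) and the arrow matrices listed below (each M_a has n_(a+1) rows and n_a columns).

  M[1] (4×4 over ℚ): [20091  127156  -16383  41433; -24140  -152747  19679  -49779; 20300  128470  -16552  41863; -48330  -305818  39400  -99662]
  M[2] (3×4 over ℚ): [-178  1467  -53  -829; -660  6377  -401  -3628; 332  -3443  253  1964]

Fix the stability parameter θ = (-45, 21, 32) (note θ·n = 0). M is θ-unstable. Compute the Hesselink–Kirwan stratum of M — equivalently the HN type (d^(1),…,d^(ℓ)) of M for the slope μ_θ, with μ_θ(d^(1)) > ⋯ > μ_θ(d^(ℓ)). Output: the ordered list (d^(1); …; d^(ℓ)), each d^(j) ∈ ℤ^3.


Interval decomposition of M: I[1,1], I[1,2], I[1,3]^2, I[2,3].
HN type (ℓ=3): μ^(1)=32; μ^(2)=21; μ^(3)=-45

((0, 0, 3); (0, 4, 0); (4, 0, 0))


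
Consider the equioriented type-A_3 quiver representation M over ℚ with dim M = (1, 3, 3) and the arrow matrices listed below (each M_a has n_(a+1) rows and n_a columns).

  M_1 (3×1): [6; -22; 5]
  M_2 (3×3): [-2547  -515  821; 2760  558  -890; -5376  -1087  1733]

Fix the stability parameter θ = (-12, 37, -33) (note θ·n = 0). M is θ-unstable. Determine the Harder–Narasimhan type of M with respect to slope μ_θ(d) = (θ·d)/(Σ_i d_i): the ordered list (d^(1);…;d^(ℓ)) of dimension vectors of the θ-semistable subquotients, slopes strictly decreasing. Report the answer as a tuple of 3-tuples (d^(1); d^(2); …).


Interval decomposition of M: I[1,3], I[2,2], I[2,3], I[3,3].
HN type (ℓ=4): μ^(1)=37; μ^(2)=2; μ^(3)=-12; μ^(4)=-33

((0, 1, 0); (0, 2, 2); (1, 0, 0); (0, 0, 1))


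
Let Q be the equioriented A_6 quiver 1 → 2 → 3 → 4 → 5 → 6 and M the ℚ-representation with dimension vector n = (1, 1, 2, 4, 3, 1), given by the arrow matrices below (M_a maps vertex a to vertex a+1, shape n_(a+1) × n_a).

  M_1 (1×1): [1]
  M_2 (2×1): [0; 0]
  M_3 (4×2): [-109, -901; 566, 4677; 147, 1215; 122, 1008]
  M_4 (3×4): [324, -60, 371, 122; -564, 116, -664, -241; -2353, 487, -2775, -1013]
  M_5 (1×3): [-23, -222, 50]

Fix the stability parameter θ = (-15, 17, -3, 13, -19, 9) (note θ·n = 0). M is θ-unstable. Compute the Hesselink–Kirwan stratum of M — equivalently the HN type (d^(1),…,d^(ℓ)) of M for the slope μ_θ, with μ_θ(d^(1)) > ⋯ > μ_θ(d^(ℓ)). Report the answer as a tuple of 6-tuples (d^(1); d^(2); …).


Barcode: M ≅ I[1,2], I[3,5], I[3,6], I[4,4], I[4,5]. HN layers by μ_θ (5 steps, strictly decreasing):
  μ^(1)=17; μ^(2)=13; μ^(3)=9; μ^(4)=-3; μ^(5)=-15

((0, 1, 0, 0, 0, 0); (0, 0, 0, 1, 0, 0); (0, 0, 0, 0, 0, 1); (0, 0, 2, 3, 3, 0); (1, 0, 0, 0, 0, 0))


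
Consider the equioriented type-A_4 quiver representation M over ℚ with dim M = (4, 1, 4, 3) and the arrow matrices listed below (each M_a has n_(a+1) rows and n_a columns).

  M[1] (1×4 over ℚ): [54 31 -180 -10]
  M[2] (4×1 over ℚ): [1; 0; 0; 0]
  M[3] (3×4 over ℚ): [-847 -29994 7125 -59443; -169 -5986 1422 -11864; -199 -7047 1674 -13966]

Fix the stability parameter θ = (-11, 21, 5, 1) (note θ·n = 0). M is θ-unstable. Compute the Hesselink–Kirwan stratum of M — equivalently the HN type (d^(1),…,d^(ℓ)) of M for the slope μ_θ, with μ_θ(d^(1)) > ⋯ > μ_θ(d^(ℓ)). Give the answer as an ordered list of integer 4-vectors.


Barcode: M ≅ I[1,1]^3, I[1,4], I[3,3], I[3,4]^2. HN layers by μ_θ (4 steps, strictly decreasing):
  μ^(1)=9; μ^(2)=5; μ^(3)=3; μ^(4)=-11

((0, 1, 1, 1); (0, 0, 1, 0); (0, 0, 2, 2); (4, 0, 0, 0))


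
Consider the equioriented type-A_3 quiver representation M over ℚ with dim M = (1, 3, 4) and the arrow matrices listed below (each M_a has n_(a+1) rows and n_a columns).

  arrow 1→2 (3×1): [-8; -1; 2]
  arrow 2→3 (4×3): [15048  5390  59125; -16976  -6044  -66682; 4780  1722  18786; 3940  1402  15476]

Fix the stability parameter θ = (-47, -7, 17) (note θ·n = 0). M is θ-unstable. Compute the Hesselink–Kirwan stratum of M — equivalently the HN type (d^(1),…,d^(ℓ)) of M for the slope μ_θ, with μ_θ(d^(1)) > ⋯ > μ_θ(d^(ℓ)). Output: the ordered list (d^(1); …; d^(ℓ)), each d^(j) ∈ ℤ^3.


Via rank(M_{q-1}∘⋯∘M_p): M ≅ I[1,3], I[2,2], I[2,3], I[3,3]^2.
μ_θ-semistable layers: μ^(1)=17; μ^(2)=-7; μ^(3)=-47

((0, 0, 4); (0, 3, 0); (1, 0, 0))


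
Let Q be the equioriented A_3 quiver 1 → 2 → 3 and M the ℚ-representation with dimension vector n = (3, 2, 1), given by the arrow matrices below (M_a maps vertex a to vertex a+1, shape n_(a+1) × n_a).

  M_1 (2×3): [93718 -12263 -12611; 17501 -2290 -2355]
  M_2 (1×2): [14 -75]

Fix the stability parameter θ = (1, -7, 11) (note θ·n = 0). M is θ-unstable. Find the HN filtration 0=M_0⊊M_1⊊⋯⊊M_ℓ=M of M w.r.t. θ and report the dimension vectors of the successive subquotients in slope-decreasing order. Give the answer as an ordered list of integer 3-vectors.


Via rank(M_{q-1}∘⋯∘M_p): M ≅ I[1,1], I[1,2], I[1,3].
μ_θ-semistable layers: μ^(1)=11; μ^(2)=1; μ^(3)=-3

((0, 0, 1); (1, 0, 0); (2, 2, 0))


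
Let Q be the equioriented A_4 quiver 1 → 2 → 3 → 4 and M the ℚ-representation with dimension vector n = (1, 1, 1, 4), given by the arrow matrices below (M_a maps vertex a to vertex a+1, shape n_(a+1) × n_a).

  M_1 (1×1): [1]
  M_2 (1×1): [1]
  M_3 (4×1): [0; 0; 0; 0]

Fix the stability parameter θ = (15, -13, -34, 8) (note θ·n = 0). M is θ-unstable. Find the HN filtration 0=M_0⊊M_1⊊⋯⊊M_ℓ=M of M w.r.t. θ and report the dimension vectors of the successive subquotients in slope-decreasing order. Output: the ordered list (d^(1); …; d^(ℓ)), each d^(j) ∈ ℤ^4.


Via rank(M_{q-1}∘⋯∘M_p): M ≅ I[1,3], I[4,4]^4.
μ_θ-semistable layers: μ^(1)=8; μ^(2)=-32/3

((0, 0, 0, 4); (1, 1, 1, 0))


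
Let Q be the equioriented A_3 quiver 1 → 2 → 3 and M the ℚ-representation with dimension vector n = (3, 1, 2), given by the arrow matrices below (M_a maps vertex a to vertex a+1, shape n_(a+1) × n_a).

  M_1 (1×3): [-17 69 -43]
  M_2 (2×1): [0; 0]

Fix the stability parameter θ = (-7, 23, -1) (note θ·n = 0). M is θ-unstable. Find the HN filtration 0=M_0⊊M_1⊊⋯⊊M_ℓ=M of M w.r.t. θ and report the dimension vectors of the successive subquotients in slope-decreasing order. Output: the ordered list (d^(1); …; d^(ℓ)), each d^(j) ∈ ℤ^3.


Barcode: M ≅ I[1,1]^2, I[1,2], I[3,3]^2. HN layers by μ_θ (3 steps, strictly decreasing):
  μ^(1)=23; μ^(2)=-1; μ^(3)=-7

((0, 1, 0); (0, 0, 2); (3, 0, 0))


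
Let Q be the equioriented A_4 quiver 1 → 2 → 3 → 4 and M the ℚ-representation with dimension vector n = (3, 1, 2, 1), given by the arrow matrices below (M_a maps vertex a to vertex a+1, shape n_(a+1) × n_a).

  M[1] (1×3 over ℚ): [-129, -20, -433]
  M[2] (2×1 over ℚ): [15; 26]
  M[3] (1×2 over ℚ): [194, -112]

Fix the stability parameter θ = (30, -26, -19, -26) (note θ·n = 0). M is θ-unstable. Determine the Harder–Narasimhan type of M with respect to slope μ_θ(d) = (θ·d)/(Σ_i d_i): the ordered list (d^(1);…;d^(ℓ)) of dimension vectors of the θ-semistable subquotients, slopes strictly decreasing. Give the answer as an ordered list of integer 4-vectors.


Interval decomposition of M: I[1,1]^2, I[1,4], I[3,3].
HN type (ℓ=3): μ^(1)=30; μ^(2)=-41/4; μ^(3)=-19

((2, 0, 0, 0); (1, 1, 1, 1); (0, 0, 1, 0))


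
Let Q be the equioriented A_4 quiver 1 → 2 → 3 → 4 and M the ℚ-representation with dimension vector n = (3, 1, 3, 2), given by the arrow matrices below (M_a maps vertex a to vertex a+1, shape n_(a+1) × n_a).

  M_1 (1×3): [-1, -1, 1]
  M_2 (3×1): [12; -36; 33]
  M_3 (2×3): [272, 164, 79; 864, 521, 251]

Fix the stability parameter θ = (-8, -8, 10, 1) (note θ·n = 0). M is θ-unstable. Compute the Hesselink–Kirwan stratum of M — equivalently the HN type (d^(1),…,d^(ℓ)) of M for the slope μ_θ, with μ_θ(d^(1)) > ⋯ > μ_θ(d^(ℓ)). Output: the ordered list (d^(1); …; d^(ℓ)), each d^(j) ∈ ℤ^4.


Interval decomposition of M: I[1,1]^2, I[1,4], I[3,3], I[3,4].
HN type (ℓ=3): μ^(1)=10; μ^(2)=11/2; μ^(3)=-8

((0, 0, 1, 0); (0, 0, 2, 2); (3, 1, 0, 0))


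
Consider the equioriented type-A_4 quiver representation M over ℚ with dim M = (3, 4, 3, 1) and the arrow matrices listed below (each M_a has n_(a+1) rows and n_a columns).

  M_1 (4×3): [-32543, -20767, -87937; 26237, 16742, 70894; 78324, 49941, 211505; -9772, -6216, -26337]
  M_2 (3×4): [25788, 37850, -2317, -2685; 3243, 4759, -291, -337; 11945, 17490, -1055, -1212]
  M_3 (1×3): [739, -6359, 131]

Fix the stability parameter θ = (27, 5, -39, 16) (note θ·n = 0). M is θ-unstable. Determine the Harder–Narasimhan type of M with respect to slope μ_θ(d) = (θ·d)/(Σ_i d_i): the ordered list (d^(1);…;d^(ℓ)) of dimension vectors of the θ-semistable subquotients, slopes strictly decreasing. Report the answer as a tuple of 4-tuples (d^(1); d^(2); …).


Via rank(M_{q-1}∘⋯∘M_p): M ≅ I[1,3]^2, I[1,4], I[2,2].
μ_θ-semistable layers: μ^(1)=16; μ^(2)=5; μ^(3)=-7/3

((0, 0, 0, 1); (0, 1, 0, 0); (3, 3, 3, 0))


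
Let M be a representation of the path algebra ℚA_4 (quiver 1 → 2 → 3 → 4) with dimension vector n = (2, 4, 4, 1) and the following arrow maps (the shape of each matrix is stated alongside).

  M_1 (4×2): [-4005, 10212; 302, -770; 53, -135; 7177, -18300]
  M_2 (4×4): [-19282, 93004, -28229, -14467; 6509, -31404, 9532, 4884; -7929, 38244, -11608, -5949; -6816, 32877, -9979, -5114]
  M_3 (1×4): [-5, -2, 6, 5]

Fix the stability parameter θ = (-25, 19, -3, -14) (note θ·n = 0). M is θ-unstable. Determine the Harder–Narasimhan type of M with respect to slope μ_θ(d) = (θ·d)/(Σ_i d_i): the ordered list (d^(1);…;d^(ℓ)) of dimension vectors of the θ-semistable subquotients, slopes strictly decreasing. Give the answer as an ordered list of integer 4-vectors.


Barcode: M ≅ I[1,3], I[1,4], I[2,3]^2. HN layers by μ_θ (3 steps, strictly decreasing):
  μ^(1)=8; μ^(2)=2/3; μ^(3)=-25

((0, 3, 3, 0); (0, 1, 1, 1); (2, 0, 0, 0))


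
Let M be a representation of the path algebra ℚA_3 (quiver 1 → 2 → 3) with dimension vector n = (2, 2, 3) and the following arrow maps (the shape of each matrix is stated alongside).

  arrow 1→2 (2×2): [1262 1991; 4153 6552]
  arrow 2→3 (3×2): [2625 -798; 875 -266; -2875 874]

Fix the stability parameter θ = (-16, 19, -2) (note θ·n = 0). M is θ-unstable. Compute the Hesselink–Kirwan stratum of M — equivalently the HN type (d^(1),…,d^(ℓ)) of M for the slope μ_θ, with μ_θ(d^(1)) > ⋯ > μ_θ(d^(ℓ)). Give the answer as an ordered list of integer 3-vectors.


Barcode: M ≅ I[1,2], I[1,3], I[3,3]^2. HN layers by μ_θ (4 steps, strictly decreasing):
  μ^(1)=19; μ^(2)=17/2; μ^(3)=-2; μ^(4)=-16

((0, 1, 0); (0, 1, 1); (0, 0, 2); (2, 0, 0))


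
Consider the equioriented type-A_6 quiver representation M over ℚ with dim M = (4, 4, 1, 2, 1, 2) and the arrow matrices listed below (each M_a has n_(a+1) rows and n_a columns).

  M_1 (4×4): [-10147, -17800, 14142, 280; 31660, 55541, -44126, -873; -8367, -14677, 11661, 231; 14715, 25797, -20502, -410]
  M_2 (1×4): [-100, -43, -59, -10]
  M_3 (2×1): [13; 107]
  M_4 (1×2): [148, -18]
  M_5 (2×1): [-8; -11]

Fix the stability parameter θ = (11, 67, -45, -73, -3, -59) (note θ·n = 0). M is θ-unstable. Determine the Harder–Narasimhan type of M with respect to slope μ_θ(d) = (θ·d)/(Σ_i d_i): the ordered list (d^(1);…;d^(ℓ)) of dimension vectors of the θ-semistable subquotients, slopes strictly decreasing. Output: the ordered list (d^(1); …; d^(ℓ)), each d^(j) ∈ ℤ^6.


Barcode: M ≅ I[1,2]^3, I[1,6], I[4,4], I[6,6]. HN layers by μ_θ (5 steps, strictly decreasing):
  μ^(1)=67; μ^(2)=11; μ^(3)=-17; μ^(4)=-59; μ^(5)=-73

((0, 3, 0, 0, 0, 0); (3, 0, 0, 0, 0, 0); (1, 1, 1, 1, 1, 1); (0, 0, 0, 0, 0, 1); (0, 0, 0, 1, 0, 0))


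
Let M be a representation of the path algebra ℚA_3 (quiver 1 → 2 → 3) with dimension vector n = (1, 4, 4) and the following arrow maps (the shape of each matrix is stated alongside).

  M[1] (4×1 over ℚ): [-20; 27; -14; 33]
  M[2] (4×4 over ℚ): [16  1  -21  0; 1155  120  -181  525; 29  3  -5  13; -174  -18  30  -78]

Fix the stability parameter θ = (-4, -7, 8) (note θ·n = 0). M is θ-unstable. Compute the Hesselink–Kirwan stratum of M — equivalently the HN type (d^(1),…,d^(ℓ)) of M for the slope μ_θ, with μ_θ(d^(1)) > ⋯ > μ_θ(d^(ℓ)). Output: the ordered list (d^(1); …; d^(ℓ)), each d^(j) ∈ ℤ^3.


Interval decomposition of M: I[1,3], I[2,2], I[2,3]^2, I[3,3].
HN type (ℓ=3): μ^(1)=8; μ^(2)=-11/2; μ^(3)=-7

((0, 0, 4); (1, 1, 0); (0, 3, 0))


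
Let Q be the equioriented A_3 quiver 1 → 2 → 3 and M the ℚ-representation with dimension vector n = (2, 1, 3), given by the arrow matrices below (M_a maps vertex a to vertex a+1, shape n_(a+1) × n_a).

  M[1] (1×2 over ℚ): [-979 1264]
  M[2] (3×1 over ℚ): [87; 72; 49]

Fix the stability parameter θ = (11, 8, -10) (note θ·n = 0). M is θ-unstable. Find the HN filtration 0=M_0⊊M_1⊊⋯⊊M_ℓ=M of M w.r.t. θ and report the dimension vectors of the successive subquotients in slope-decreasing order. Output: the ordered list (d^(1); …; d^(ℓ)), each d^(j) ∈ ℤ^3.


Barcode: M ≅ I[1,1], I[1,3], I[3,3]^2. HN layers by μ_θ (3 steps, strictly decreasing):
  μ^(1)=11; μ^(2)=3; μ^(3)=-10

((1, 0, 0); (1, 1, 1); (0, 0, 2))


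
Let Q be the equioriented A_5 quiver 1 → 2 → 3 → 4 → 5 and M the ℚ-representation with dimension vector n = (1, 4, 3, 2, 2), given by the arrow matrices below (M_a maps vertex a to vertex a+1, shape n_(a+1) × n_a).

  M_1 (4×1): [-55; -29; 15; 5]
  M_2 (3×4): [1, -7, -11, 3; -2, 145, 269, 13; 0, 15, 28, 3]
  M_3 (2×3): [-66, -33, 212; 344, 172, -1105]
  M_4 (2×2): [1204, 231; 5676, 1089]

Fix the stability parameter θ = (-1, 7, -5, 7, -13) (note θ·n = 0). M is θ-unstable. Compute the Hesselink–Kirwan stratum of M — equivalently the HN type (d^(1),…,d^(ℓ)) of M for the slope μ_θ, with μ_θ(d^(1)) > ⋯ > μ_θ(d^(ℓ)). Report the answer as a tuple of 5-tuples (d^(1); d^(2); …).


Interval decomposition of M: I[1,4], I[2,2], I[2,3], I[2,5], I[5,5].
HN type (ℓ=4): μ^(1)=7; μ^(2)=1; μ^(3)=-1; μ^(4)=-13

((0, 1, 0, 1, 0); (0, 2, 2, 0, 0); (1, 1, 1, 1, 1); (0, 0, 0, 0, 1))


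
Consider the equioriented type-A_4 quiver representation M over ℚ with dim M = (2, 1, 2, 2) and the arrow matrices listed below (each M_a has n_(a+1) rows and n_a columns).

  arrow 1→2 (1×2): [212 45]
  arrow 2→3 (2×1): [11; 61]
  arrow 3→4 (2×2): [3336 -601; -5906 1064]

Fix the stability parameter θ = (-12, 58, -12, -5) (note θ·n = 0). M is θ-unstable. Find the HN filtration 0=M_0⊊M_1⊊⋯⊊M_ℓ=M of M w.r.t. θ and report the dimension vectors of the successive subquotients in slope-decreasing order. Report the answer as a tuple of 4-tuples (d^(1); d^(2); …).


Barcode: M ≅ I[1,1], I[1,4], I[3,4]. HN layers by μ_θ (3 steps, strictly decreasing):
  μ^(1)=41/3; μ^(2)=-5; μ^(3)=-12

((0, 1, 1, 1); (0, 0, 0, 1); (2, 0, 1, 0))


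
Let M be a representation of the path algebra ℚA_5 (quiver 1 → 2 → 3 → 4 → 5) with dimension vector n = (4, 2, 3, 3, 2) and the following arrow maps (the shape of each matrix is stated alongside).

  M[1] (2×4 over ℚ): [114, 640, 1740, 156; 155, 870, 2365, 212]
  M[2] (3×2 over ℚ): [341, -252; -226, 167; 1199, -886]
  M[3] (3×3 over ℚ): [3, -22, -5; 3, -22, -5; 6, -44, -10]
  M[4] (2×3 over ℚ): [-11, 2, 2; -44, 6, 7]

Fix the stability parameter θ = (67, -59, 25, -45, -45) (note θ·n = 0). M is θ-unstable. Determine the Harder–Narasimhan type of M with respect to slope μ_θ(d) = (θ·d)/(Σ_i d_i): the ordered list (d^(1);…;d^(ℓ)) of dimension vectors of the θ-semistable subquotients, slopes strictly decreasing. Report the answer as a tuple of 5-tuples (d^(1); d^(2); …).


Interval decomposition of M: I[1,1]^2, I[1,3]^2, I[3,5], I[4,4], I[4,5].
HN type (ℓ=5): μ^(1)=67; μ^(2)=25; μ^(3)=4; μ^(4)=-65/3; μ^(5)=-45

((2, 0, 0, 0, 0); (0, 0, 2, 0, 0); (2, 2, 0, 0, 0); (0, 0, 1, 1, 1); (0, 0, 0, 2, 1))


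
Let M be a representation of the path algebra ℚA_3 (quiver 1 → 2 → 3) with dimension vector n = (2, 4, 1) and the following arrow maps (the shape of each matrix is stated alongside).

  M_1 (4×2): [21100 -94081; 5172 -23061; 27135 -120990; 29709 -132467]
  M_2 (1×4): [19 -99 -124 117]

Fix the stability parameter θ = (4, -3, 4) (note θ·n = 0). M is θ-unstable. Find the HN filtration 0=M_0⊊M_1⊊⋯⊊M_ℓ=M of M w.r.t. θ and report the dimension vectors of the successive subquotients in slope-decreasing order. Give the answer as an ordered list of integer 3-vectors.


Via rank(M_{q-1}∘⋯∘M_p): M ≅ I[1,2], I[1,3], I[2,2]^2.
μ_θ-semistable layers: μ^(1)=4; μ^(2)=1/2; μ^(3)=-3

((0, 0, 1); (2, 2, 0); (0, 2, 0))


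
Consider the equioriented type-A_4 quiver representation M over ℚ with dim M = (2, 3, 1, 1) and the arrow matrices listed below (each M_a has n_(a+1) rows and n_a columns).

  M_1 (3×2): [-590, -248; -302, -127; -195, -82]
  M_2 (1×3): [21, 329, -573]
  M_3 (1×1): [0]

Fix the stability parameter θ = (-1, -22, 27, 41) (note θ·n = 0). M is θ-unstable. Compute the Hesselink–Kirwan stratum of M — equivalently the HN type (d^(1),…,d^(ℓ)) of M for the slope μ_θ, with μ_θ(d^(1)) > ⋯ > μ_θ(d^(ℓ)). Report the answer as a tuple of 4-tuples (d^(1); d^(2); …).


Via rank(M_{q-1}∘⋯∘M_p): M ≅ I[1,2], I[1,3], I[2,2], I[4,4].
μ_θ-semistable layers: μ^(1)=41; μ^(2)=27; μ^(3)=-23/2; μ^(4)=-22

((0, 0, 0, 1); (0, 0, 1, 0); (2, 2, 0, 0); (0, 1, 0, 0))


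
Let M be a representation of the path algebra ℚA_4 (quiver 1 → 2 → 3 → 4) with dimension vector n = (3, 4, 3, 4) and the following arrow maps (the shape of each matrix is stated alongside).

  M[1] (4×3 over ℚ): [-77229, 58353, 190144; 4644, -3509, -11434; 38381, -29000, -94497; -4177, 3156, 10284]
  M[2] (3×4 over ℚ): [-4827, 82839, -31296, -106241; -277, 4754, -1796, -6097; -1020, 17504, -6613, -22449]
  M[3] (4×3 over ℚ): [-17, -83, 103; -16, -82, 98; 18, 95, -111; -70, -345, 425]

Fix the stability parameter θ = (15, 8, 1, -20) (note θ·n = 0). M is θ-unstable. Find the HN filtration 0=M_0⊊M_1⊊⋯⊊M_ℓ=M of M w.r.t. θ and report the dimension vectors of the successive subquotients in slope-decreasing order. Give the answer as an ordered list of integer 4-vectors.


Interval decomposition of M: I[1,2], I[1,3], I[1,4], I[2,4], I[4,4]^2.
HN type (ℓ=5): μ^(1)=23/2; μ^(2)=8; μ^(3)=1; μ^(4)=-11/3; μ^(5)=-20

((1, 1, 0, 0); (1, 1, 1, 0); (1, 1, 1, 1); (0, 1, 1, 1); (0, 0, 0, 2))


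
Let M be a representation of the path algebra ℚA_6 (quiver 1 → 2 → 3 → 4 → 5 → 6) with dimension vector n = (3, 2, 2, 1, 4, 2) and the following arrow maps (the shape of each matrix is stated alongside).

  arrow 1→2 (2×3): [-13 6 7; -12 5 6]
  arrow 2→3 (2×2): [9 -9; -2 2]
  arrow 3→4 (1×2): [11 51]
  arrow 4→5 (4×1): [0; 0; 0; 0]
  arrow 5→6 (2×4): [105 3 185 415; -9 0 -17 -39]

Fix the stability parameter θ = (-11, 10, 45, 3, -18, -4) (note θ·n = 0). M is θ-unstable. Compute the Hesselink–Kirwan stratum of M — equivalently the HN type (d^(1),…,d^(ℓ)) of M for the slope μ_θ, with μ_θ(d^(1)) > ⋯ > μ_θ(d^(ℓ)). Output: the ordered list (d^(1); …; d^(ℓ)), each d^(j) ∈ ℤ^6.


Interval decomposition of M: I[1,1], I[1,2], I[1,4], I[3,3], I[5,5]^2, I[5,6]^2.
HN type (ℓ=6): μ^(1)=45; μ^(2)=24; μ^(3)=10; μ^(4)=-4; μ^(5)=-11; μ^(6)=-18

((0, 0, 1, 0, 0, 0); (0, 0, 1, 1, 0, 0); (0, 2, 0, 0, 0, 0); (0, 0, 0, 0, 0, 2); (3, 0, 0, 0, 0, 0); (0, 0, 0, 0, 4, 0))


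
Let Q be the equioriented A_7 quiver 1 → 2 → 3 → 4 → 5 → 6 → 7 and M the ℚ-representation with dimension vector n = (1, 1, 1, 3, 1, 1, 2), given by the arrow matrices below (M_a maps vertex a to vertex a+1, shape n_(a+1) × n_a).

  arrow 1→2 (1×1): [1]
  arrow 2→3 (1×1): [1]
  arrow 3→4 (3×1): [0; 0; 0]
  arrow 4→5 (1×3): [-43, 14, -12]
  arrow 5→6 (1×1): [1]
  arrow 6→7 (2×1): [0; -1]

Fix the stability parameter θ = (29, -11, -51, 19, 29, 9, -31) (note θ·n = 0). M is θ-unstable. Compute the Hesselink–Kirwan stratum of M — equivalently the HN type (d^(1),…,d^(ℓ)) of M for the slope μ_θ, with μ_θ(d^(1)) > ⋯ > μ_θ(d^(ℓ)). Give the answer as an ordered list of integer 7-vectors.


Via rank(M_{q-1}∘⋯∘M_p): M ≅ I[1,3], I[4,4]^2, I[4,7], I[7,7].
μ_θ-semistable layers: μ^(1)=19; μ^(2)=13/2; μ^(3)=-11; μ^(4)=-31

((0, 0, 0, 2, 0, 0, 0); (0, 0, 0, 1, 1, 1, 1); (1, 1, 1, 0, 0, 0, 0); (0, 0, 0, 0, 0, 0, 1))


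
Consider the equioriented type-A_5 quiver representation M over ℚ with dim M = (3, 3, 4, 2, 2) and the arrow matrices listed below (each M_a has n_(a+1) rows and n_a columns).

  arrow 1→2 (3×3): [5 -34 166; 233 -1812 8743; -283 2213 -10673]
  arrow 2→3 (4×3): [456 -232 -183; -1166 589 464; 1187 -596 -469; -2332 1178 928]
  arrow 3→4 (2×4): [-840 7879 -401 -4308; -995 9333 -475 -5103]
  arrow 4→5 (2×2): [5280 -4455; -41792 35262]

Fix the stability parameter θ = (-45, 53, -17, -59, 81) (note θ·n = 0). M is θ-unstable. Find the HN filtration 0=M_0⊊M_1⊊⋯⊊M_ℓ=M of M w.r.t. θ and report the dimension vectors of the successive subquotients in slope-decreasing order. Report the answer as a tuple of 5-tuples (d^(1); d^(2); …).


Via rank(M_{q-1}∘⋯∘M_p): M ≅ I[1,3], I[1,4], I[1,5], I[3,3], I[5,5].
μ_θ-semistable layers: μ^(1)=81; μ^(2)=18; μ^(3)=-23/3; μ^(4)=-17; μ^(5)=-45

((0, 0, 0, 0, 2); (0, 1, 1, 0, 0); (0, 2, 2, 2, 0); (0, 0, 1, 0, 0); (3, 0, 0, 0, 0))


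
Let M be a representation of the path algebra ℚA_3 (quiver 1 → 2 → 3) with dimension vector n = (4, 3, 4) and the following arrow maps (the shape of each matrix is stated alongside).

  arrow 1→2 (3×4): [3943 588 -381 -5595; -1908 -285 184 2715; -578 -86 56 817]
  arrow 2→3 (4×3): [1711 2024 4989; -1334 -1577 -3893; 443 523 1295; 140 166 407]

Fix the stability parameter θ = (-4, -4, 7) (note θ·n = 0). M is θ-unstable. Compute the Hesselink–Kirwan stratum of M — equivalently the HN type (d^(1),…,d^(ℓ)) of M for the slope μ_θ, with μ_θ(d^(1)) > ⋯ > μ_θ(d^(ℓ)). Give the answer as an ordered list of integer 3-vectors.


Via rank(M_{q-1}∘⋯∘M_p): M ≅ I[1,1], I[1,3]^3, I[3,3].
μ_θ-semistable layers: μ^(1)=7; μ^(2)=-4

((0, 0, 4); (4, 3, 0))


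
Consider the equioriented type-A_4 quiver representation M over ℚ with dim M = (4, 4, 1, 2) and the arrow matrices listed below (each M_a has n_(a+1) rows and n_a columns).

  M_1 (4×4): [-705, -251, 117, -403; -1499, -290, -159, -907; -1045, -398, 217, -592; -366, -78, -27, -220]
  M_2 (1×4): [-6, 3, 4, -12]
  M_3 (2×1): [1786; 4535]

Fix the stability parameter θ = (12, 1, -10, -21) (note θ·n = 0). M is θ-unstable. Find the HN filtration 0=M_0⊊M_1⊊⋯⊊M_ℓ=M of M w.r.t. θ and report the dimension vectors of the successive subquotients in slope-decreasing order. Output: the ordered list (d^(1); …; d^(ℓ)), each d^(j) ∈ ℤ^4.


Barcode: M ≅ I[1,2]^3, I[1,4], I[4,4]. HN layers by μ_θ (3 steps, strictly decreasing):
  μ^(1)=13/2; μ^(2)=-9/2; μ^(3)=-21

((3, 3, 0, 0); (1, 1, 1, 1); (0, 0, 0, 1))


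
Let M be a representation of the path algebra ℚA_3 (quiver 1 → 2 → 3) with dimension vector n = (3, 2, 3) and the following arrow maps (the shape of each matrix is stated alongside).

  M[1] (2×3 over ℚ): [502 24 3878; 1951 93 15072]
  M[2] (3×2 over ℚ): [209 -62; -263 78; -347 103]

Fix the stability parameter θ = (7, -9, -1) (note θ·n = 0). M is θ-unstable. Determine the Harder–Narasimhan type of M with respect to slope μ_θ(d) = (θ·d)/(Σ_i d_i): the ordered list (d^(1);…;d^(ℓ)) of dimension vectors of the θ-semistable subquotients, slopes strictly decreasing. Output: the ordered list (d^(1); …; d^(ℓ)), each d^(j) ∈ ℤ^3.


Interval decomposition of M: I[1,1], I[1,3]^2, I[3,3].
HN type (ℓ=2): μ^(1)=7; μ^(2)=-1

((1, 0, 0); (2, 2, 3))


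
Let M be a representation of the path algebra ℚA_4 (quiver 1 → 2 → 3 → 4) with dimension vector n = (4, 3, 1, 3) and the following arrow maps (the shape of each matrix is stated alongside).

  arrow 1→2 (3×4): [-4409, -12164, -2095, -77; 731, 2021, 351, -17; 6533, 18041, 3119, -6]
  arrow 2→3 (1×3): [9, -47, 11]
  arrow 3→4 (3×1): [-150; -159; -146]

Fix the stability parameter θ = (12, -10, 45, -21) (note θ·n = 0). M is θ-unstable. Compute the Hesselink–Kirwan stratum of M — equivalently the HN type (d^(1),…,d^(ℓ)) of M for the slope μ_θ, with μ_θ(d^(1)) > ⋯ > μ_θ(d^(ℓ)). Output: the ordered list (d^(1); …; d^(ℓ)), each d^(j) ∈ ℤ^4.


Interval decomposition of M: I[1,1], I[1,2]^2, I[1,4], I[4,4]^2.
HN type (ℓ=3): μ^(1)=12; μ^(2)=1; μ^(3)=-21

((1, 0, 1, 1); (3, 3, 0, 0); (0, 0, 0, 2))


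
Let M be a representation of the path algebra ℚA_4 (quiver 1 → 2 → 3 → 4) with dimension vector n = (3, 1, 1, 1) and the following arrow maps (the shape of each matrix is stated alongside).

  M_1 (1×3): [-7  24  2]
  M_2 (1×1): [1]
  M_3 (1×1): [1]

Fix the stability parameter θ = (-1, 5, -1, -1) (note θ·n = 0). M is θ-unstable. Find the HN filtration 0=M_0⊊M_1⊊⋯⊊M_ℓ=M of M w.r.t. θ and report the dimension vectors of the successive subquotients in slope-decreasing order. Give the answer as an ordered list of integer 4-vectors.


Barcode: M ≅ I[1,1]^2, I[1,4]. HN layers by μ_θ (2 steps, strictly decreasing):
  μ^(1)=1; μ^(2)=-1

((0, 1, 1, 1); (3, 0, 0, 0))


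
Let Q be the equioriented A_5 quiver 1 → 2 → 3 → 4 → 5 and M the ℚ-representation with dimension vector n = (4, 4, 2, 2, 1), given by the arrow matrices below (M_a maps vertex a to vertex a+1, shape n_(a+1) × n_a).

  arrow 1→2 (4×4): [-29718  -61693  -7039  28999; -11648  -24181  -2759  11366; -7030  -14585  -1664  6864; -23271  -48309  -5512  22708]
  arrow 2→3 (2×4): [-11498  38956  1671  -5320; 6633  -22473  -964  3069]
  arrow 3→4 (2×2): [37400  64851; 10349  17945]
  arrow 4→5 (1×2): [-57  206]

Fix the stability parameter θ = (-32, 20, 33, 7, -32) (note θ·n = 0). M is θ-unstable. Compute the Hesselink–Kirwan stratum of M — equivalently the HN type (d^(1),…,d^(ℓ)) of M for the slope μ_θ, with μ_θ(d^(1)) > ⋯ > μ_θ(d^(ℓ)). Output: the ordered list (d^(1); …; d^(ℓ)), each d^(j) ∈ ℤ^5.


Interval decomposition of M: I[1,2]^2, I[1,4], I[1,5].
HN type (ℓ=3): μ^(1)=20; μ^(2)=7; μ^(3)=-32

((0, 3, 1, 1, 0); (0, 1, 1, 1, 1); (4, 0, 0, 0, 0))


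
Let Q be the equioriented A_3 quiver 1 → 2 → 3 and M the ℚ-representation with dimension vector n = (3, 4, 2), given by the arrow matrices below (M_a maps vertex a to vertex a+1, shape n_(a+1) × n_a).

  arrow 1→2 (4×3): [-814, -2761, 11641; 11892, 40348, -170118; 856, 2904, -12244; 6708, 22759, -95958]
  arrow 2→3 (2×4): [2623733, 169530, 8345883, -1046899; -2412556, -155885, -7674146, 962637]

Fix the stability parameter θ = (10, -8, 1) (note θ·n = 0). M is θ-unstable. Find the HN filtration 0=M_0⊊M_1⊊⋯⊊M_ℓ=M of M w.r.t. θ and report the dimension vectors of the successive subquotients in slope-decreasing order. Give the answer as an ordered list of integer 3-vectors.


Via rank(M_{q-1}∘⋯∘M_p): M ≅ I[1,1], I[1,3]^2, I[2,2]^2.
μ_θ-semistable layers: μ^(1)=10; μ^(2)=1; μ^(3)=-8

((1, 0, 0); (2, 2, 2); (0, 2, 0))


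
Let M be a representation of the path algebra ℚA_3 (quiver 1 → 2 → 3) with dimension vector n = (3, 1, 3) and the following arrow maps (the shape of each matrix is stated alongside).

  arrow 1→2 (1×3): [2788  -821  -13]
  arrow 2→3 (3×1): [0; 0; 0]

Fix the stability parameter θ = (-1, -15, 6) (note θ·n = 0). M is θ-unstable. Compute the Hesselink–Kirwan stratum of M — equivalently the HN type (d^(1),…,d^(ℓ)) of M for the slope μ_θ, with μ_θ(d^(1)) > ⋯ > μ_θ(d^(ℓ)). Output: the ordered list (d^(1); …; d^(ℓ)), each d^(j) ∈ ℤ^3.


Interval decomposition of M: I[1,1]^2, I[1,2], I[3,3]^3.
HN type (ℓ=3): μ^(1)=6; μ^(2)=-1; μ^(3)=-8

((0, 0, 3); (2, 0, 0); (1, 1, 0))


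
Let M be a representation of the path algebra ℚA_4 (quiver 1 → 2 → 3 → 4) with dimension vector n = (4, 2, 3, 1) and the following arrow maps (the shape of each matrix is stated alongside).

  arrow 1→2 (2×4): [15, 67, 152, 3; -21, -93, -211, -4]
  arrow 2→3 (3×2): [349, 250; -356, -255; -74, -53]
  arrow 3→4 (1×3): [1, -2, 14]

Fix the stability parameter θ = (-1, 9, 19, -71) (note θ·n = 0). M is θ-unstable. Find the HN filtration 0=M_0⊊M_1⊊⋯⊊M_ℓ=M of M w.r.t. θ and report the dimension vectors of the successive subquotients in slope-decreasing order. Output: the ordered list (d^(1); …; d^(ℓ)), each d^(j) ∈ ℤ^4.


Interval decomposition of M: I[1,1]^2, I[1,3], I[1,4], I[3,3].
HN type (ℓ=4): μ^(1)=19; μ^(2)=9; μ^(3)=-1; μ^(4)=-11

((0, 0, 2, 0); (0, 1, 0, 0); (3, 0, 0, 0); (1, 1, 1, 1))


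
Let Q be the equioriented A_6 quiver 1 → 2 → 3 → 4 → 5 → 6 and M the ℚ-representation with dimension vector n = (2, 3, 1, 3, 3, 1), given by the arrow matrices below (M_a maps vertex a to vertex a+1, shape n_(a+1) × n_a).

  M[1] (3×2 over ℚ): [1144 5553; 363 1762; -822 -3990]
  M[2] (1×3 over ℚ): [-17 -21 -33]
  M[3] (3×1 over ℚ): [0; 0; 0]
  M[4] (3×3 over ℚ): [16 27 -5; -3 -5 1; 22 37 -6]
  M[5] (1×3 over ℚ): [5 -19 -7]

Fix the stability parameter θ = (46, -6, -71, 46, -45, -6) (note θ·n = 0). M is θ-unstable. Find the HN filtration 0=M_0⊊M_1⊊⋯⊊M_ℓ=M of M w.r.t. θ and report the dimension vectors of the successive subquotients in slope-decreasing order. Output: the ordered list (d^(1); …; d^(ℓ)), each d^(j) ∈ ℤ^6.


Interval decomposition of M: I[1,2], I[1,3], I[2,2], I[4,5]^2, I[4,6].
HN type (ℓ=5): μ^(1)=20; μ^(2)=1/2; μ^(3)=-5/3; μ^(4)=-6; μ^(5)=-31/3

((1, 1, 0, 0, 0, 0); (0, 0, 0, 2, 2, 0); (0, 0, 0, 1, 1, 1); (0, 1, 0, 0, 0, 0); (1, 1, 1, 0, 0, 0))


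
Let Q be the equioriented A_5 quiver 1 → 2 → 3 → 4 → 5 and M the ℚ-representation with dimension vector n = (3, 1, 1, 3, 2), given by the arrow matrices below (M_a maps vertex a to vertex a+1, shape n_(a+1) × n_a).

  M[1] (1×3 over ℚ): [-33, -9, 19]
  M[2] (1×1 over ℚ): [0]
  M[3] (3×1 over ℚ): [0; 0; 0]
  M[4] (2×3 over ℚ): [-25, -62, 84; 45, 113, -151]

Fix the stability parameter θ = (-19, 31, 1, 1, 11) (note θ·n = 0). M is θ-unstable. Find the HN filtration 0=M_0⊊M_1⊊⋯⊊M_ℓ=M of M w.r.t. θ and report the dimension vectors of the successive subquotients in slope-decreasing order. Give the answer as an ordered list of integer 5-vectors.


Via rank(M_{q-1}∘⋯∘M_p): M ≅ I[1,1]^2, I[1,2], I[3,3], I[4,4], I[4,5]^2.
μ_θ-semistable layers: μ^(1)=31; μ^(2)=11; μ^(3)=1; μ^(4)=-19

((0, 1, 0, 0, 0); (0, 0, 0, 0, 2); (0, 0, 1, 3, 0); (3, 0, 0, 0, 0))


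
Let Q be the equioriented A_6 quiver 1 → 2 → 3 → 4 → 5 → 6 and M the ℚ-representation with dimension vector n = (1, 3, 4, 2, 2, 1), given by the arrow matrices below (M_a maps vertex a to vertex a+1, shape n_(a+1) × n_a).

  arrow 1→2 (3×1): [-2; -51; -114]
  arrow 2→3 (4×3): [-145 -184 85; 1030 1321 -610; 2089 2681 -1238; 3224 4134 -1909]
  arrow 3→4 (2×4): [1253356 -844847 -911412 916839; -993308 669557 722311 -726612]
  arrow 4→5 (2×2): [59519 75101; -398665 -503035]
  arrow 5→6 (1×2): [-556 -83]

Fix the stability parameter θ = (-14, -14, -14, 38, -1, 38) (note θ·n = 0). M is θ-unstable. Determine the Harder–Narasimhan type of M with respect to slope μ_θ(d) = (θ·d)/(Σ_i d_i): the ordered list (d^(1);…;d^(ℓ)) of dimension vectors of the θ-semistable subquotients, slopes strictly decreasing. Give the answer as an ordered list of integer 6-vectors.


Barcode: M ≅ I[1,6], I[2,3], I[2,4], I[3,3], I[5,5]. HN layers by μ_θ (4 steps, strictly decreasing):
  μ^(1)=38; μ^(2)=37/2; μ^(3)=-1; μ^(4)=-14

((0, 0, 0, 1, 0, 1); (0, 0, 0, 1, 1, 0); (0, 0, 0, 0, 1, 0); (1, 3, 4, 0, 0, 0))


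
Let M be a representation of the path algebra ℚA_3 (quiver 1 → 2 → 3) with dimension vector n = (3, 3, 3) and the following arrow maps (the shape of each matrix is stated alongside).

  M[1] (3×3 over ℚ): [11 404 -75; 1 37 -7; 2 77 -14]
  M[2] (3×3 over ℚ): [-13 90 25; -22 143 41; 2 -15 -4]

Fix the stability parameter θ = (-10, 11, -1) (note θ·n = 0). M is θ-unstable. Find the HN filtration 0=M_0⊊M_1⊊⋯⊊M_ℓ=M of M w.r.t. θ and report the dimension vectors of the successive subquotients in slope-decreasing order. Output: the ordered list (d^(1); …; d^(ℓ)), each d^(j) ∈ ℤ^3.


Via rank(M_{q-1}∘⋯∘M_p): M ≅ I[1,3]^3.
μ_θ-semistable layers: μ^(1)=5; μ^(2)=-10

((0, 3, 3); (3, 0, 0))


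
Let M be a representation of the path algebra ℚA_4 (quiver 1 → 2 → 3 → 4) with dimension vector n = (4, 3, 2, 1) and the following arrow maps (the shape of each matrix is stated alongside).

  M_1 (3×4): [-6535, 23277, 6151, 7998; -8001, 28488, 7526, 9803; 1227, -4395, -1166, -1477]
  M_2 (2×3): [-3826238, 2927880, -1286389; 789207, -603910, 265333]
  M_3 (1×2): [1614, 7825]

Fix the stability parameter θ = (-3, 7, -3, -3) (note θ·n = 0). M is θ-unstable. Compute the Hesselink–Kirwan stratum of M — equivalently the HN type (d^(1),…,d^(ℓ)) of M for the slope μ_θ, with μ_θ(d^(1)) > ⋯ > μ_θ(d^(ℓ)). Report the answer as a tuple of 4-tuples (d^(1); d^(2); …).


Barcode: M ≅ I[1,1], I[1,2], I[1,3], I[1,4]. HN layers by μ_θ (4 steps, strictly decreasing):
  μ^(1)=7; μ^(2)=2; μ^(3)=1/3; μ^(4)=-3

((0, 1, 0, 0); (0, 1, 1, 0); (0, 1, 1, 1); (4, 0, 0, 0))


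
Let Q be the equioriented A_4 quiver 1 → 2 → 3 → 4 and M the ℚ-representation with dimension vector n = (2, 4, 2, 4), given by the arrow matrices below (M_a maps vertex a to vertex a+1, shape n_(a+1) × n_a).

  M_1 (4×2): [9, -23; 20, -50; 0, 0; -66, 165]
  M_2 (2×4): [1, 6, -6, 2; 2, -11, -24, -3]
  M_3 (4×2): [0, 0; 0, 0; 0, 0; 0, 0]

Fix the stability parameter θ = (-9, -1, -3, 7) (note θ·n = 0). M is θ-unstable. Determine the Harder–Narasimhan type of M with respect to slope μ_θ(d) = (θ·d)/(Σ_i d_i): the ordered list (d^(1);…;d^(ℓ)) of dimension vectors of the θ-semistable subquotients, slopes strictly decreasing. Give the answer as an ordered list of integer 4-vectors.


Interval decomposition of M: I[1,3]^2, I[2,2]^2, I[4,4]^4.
HN type (ℓ=4): μ^(1)=7; μ^(2)=-1; μ^(3)=-2; μ^(4)=-9

((0, 0, 0, 4); (0, 2, 0, 0); (0, 2, 2, 0); (2, 0, 0, 0))


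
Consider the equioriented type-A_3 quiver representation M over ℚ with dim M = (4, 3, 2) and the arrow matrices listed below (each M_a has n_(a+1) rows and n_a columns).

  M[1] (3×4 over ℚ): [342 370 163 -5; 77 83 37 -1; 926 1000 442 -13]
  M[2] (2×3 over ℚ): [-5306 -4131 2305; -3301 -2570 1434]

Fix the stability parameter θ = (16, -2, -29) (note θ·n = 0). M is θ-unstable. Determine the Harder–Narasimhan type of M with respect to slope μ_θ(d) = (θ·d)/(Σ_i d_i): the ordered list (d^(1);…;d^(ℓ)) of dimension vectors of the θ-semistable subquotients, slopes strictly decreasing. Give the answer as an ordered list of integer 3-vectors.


Interval decomposition of M: I[1,1], I[1,2], I[1,3]^2.
HN type (ℓ=3): μ^(1)=16; μ^(2)=7; μ^(3)=-5

((1, 0, 0); (1, 1, 0); (2, 2, 2))


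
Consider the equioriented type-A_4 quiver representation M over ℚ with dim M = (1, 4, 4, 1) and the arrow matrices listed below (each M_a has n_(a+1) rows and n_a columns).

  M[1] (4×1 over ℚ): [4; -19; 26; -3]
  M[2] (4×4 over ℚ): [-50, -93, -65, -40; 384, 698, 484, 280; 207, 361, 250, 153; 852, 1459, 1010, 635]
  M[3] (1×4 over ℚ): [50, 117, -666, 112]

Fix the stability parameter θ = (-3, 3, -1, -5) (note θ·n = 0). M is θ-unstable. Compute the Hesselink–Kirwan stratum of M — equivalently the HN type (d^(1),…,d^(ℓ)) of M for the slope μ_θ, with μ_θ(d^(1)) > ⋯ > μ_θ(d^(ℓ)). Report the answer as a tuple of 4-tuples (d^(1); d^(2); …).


Interval decomposition of M: I[1,3], I[2,3]^2, I[2,4].
HN type (ℓ=3): μ^(1)=1; μ^(2)=-1; μ^(3)=-3

((0, 3, 3, 0); (0, 1, 1, 1); (1, 0, 0, 0))


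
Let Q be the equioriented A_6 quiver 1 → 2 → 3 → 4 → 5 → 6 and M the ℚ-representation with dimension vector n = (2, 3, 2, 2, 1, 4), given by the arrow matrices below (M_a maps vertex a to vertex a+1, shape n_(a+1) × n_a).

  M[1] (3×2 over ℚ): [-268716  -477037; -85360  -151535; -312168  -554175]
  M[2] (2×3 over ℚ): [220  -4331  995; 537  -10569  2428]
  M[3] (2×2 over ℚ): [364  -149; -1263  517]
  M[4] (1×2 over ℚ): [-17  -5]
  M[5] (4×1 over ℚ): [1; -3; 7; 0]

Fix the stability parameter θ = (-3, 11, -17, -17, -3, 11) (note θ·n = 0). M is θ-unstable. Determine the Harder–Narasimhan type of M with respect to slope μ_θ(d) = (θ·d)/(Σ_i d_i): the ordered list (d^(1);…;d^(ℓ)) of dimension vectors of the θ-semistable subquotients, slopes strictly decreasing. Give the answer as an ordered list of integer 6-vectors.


Interval decomposition of M: I[1,2], I[1,6], I[2,4], I[6,6]^3.
HN type (ℓ=4): μ^(1)=11; μ^(2)=-3; μ^(3)=-13/2; μ^(4)=-23/3

((0, 1, 0, 0, 0, 4); (1, 0, 0, 0, 1, 0); (1, 1, 1, 1, 0, 0); (0, 1, 1, 1, 0, 0))
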